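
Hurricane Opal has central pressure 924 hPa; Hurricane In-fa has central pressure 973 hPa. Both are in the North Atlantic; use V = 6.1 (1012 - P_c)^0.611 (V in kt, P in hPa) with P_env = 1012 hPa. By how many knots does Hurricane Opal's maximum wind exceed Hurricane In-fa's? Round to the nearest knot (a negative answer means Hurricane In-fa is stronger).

37 kt

Hurricane Opal: ΔP = 88; V ≈ 6.1 × 88^0.611 ≈ 94.06 kt.
Hurricane In-fa: ΔP = 39; V ≈ 6.1 × 39^0.611 ≈ 57.21 kt.
Difference ≈ 94.06 − 57.21 = 36.85 → 37 kt.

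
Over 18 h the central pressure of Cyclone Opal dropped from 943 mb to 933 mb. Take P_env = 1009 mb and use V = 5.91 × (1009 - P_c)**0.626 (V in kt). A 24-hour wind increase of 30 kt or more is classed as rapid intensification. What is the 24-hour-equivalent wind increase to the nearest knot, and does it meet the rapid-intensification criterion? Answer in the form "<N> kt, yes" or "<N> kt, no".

V₁: ΔP = 66, V ≈ 5.91 × 66^0.626 ≈ 81.40 kt.
V₂: ΔP = 76, V ≈ 5.91 × 76^0.626 ≈ 88.92 kt.
ΔV over 18 h = 7.52 kt → 24 h equivalent = 7.52 × 24/18 ≈ 10.03 kt.
10 kt < 30 kt ⇒ not rapid intensification.

10 kt, no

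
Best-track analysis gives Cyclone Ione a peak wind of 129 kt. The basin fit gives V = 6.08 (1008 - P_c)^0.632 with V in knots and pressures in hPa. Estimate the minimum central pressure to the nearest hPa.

ΔP = (V / 6.08)^(1/0.632) = (129/6.08)^1.582.
129/6.08 = 21.217; 21.217^1.582 ≈ 125.66 hPa.
P_c = 1008 − 125.66 = 882.34 ≈ 882 hPa.

882 hPa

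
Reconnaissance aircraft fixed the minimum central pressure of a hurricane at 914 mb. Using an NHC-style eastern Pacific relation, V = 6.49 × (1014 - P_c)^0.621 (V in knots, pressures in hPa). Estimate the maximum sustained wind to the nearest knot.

113 kt

ΔP = 1014 − 914 = 100 mb.
100^0.621 ≈ 17.458.
V ≈ 6.49 × 17.458 ≈ 113.3 kt.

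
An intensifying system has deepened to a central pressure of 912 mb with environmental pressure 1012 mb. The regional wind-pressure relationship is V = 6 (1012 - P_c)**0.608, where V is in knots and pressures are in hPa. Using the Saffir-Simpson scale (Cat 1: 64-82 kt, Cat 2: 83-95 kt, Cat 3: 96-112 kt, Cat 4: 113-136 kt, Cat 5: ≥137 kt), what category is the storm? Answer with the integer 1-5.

3

ΔP = 1012 − 912 = 100 mb.
V ≈ 6 × 100^0.608 = 6 × 16.44 ≈ 99 kt.
99 kt falls in the Category 3 band.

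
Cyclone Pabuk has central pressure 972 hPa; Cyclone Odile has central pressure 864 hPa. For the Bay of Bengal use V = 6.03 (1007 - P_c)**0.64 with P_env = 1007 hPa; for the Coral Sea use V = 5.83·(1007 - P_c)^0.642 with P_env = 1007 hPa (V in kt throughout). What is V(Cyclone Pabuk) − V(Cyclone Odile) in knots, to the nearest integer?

Cyclone Pabuk: ΔP = 35; V ≈ 6.03 × 35^0.64 ≈ 58.68 kt.
Cyclone Odile: ΔP = 143; V ≈ 5.83 × 143^0.642 ≈ 141.06 kt.
Difference ≈ 58.68 − 141.06 = -82.38 → -82 kt.

-82 kt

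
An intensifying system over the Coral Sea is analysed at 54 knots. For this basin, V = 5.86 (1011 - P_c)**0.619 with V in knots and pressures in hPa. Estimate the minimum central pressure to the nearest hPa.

ΔP = (V / 5.86)^(1/0.619) = (54/5.86)^1.616.
54/5.86 = 9.215; 9.215^1.616 ≈ 36.15 hPa.
P_c = 1011 − 36.15 = 974.85 ≈ 975 hPa.

975 hPa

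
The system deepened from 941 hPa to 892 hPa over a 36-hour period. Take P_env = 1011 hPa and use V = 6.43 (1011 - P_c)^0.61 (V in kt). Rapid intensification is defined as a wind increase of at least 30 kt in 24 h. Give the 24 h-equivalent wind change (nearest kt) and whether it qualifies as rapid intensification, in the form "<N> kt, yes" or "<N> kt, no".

V₁: ΔP = 70, V ≈ 6.43 × 70^0.61 ≈ 85.85 kt.
V₂: ΔP = 119, V ≈ 6.43 × 119^0.61 ≈ 118.66 kt.
ΔV over 36 h = 32.81 kt → 24 h equivalent = 32.81 × 24/36 ≈ 21.87 kt.
22 kt < 30 kt ⇒ not rapid intensification.

22 kt, no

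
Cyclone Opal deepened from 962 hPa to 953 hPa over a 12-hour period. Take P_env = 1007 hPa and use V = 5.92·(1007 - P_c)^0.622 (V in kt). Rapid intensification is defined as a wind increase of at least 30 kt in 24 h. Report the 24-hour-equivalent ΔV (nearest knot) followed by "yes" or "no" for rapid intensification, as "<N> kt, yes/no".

V₁: ΔP = 45, V ≈ 5.92 × 45^0.622 ≈ 63.19 kt.
V₂: ΔP = 54, V ≈ 5.92 × 54^0.622 ≈ 70.77 kt.
ΔV over 12 h = 7.58 kt → 24 h equivalent = 7.58 × 24/12 ≈ 15.16 kt.
15 kt < 30 kt ⇒ not rapid intensification.

15 kt, no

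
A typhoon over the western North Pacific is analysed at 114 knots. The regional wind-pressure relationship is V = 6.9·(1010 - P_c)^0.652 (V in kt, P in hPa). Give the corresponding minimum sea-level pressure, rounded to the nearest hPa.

936 hPa

ΔP = (V / 6.9)^(1/0.652) = (114/6.9)^1.534.
114/6.9 = 16.522; 16.522^1.534 ≈ 73.82 hPa.
P_c = 1010 − 73.82 = 936.18 ≈ 936 hPa.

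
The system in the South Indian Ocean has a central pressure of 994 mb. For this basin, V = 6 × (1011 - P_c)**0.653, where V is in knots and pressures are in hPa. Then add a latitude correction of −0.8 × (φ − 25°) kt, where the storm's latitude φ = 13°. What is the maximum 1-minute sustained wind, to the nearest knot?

ΔP = 1011 − 994 = 17 mb.
17^0.653 ≈ 6.360.
V ≈ 6 × 6.360 ≈ 38.2 kt.
Latitude correction: −0.8 × (13 − 25) = 9.6 kt.
Corrected V ≈ 47.8 kt → 48 kt.

48 kt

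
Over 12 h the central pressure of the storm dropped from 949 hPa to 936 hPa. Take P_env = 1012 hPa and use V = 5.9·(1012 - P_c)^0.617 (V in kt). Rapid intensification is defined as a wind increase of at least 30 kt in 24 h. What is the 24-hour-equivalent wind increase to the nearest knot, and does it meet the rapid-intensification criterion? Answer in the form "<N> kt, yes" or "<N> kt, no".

19 kt, no

V₁: ΔP = 63, V ≈ 5.9 × 63^0.617 ≈ 76.04 kt.
V₂: ΔP = 76, V ≈ 5.9 × 76^0.617 ≈ 85.37 kt.
ΔV over 12 h = 9.33 kt → 24 h equivalent = 9.33 × 24/12 ≈ 18.66 kt.
19 kt < 30 kt ⇒ not rapid intensification.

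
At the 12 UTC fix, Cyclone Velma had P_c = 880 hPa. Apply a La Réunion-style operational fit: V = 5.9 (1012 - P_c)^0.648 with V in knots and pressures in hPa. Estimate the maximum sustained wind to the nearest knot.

ΔP = 1012 − 880 = 132 hPa.
132^0.648 ≈ 23.666.
V ≈ 5.9 × 23.666 ≈ 139.6 kt.

140 kt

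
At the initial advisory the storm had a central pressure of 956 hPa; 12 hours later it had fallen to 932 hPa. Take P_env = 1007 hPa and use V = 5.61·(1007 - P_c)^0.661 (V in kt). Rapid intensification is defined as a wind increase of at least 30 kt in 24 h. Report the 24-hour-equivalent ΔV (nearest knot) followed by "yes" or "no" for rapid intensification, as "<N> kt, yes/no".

V₁: ΔP = 51, V ≈ 5.61 × 51^0.661 ≈ 75.45 kt.
V₂: ΔP = 75, V ≈ 5.61 × 75^0.661 ≈ 97.36 kt.
ΔV over 12 h = 21.91 kt → 24 h equivalent = 21.91 × 24/12 ≈ 43.82 kt.
44 kt ≥ 30 kt ⇒ rapid intensification.

44 kt, yes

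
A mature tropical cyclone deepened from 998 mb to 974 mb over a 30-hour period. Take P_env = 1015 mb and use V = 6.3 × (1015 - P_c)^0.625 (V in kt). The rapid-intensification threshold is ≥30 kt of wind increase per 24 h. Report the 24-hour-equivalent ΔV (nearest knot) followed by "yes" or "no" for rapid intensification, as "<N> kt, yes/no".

22 kt, no

V₁: ΔP = 17, V ≈ 6.3 × 17^0.625 ≈ 37.01 kt.
V₂: ΔP = 41, V ≈ 6.3 × 41^0.625 ≈ 64.17 kt.
ΔV over 30 h = 27.16 kt → 24 h equivalent = 27.16 × 24/30 ≈ 21.73 kt.
22 kt < 30 kt ⇒ not rapid intensification.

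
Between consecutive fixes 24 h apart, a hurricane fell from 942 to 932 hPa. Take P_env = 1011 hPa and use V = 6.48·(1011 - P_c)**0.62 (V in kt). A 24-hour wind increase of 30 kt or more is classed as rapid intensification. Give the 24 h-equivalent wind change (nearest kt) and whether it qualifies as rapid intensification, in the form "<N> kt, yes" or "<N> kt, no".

8 kt, no

V₁: ΔP = 69, V ≈ 6.48 × 69^0.62 ≈ 89.47 kt.
V₂: ΔP = 79, V ≈ 6.48 × 79^0.62 ≈ 97.30 kt.
ΔV over 24 h = 7.83 kt → 24 h equivalent = 7.83 × 24/24 ≈ 7.83 kt.
8 kt < 30 kt ⇒ not rapid intensification.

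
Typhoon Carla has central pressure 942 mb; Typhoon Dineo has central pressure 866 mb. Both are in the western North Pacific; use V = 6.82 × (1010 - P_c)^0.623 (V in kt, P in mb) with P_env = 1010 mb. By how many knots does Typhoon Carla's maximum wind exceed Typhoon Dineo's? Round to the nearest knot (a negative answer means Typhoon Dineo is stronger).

Typhoon Carla: ΔP = 68; V ≈ 6.82 × 68^0.623 ≈ 94.50 kt.
Typhoon Dineo: ΔP = 144; V ≈ 6.82 × 144^0.623 ≈ 150.81 kt.
Difference ≈ 94.50 − 150.81 = -56.31 → -56 kt.

-56 kt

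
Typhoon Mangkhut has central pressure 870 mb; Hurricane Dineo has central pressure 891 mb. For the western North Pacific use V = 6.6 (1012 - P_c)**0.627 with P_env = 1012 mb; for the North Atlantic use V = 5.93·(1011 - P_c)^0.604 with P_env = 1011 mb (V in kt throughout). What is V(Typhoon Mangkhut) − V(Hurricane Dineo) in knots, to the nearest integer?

Typhoon Mangkhut: ΔP = 142; V ≈ 6.6 × 142^0.627 ≈ 147.58 kt.
Hurricane Dineo: ΔP = 120; V ≈ 5.93 × 120^0.604 ≈ 106.88 kt.
Difference ≈ 147.58 − 106.88 = 40.70 → 41 kt.

41 kt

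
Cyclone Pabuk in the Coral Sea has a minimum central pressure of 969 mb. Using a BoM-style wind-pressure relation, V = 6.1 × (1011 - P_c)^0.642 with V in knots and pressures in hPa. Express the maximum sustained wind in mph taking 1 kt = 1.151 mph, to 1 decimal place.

77.4 mph

ΔP = 1011 − 969 = 42 mb.
V ≈ 6.1 × 42^0.642 = 6.1 × 11.019 ≈ 67.213 kt.
67.213 × 1.151 ≈ 77.36 mph → 77.4 mph.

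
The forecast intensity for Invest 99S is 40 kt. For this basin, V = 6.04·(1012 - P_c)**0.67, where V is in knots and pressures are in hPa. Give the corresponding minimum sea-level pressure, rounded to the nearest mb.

ΔP = (V / 6.04)^(1/0.67) = (40/6.04)^1.493.
40/6.04 = 6.623; 6.623^1.493 ≈ 16.80 mb.
P_c = 1012 − 16.80 = 995.20 ≈ 995 mb.

995 mb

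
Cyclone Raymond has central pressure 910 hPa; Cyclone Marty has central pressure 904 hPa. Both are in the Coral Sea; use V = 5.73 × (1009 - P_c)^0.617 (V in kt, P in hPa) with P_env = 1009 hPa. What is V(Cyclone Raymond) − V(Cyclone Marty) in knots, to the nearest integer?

Cyclone Raymond: ΔP = 99; V ≈ 5.73 × 99^0.617 ≈ 97.60 kt.
Cyclone Marty: ΔP = 105; V ≈ 5.73 × 105^0.617 ≈ 101.21 kt.
Difference ≈ 97.60 − 101.21 = -3.61 → -4 kt.

-4 kt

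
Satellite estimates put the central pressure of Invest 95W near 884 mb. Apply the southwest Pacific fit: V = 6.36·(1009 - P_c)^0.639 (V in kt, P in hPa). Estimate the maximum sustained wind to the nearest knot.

ΔP = 1009 − 884 = 125 mb.
125^0.639 ≈ 21.874.
V ≈ 6.36 × 21.874 ≈ 139.1 kt.

139 kt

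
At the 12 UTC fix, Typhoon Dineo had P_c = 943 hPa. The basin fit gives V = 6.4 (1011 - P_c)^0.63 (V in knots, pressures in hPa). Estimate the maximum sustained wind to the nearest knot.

ΔP = 1011 − 943 = 68 hPa.
68^0.63 ≈ 14.272.
V ≈ 6.4 × 14.272 ≈ 91.3 kt.

91 kt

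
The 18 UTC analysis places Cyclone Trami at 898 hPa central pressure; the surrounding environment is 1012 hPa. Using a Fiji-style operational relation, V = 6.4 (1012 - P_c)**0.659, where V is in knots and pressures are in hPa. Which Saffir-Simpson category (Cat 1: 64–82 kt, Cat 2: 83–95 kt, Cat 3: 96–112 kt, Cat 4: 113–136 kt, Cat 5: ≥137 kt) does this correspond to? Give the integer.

5

ΔP = 1012 − 898 = 114 hPa.
V ≈ 6.4 × 114^0.659 = 6.4 × 22.67 ≈ 145 kt.
145 kt falls in the Category 5 band.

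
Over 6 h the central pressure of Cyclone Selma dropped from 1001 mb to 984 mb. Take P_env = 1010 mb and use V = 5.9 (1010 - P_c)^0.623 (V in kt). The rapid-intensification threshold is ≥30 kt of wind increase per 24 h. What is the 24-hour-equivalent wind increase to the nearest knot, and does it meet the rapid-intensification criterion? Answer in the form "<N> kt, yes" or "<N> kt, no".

V₁: ΔP = 9, V ≈ 5.9 × 9^0.623 ≈ 23.19 kt.
V₂: ΔP = 26, V ≈ 5.9 × 26^0.623 ≈ 44.91 kt.
ΔV over 6 h = 21.72 kt → 24 h equivalent = 21.72 × 24/6 ≈ 86.88 kt.
87 kt ≥ 30 kt ⇒ rapid intensification.

87 kt, yes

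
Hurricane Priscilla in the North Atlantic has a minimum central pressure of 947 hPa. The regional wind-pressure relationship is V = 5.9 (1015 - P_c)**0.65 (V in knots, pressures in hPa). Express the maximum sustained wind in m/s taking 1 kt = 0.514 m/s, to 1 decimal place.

ΔP = 1015 − 947 = 68 hPa.
V ≈ 5.9 × 68^0.65 = 5.9 × 15.529 ≈ 91.618 kt.
91.618 × 0.514 ≈ 47.09 m/s → 47.1 m/s.

47.1 m/s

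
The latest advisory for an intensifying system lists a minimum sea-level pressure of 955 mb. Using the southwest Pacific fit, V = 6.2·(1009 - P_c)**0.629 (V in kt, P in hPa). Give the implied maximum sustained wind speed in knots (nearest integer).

76 kt

ΔP = 1009 − 955 = 54 mb.
54^0.629 ≈ 12.294.
V ≈ 6.2 × 12.294 ≈ 76.2 kt.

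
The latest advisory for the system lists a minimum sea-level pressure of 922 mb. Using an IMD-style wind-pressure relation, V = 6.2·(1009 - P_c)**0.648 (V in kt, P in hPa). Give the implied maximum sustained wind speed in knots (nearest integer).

112 kt

ΔP = 1009 − 922 = 87 mb.
87^0.648 ≈ 18.064.
V ≈ 6.2 × 18.064 ≈ 112.0 kt.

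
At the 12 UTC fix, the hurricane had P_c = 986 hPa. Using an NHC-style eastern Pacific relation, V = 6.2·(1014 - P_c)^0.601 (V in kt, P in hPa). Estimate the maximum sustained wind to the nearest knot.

ΔP = 1014 − 986 = 28 hPa.
28^0.601 ≈ 7.409.
V ≈ 6.2 × 7.409 ≈ 45.9 kt.

46 kt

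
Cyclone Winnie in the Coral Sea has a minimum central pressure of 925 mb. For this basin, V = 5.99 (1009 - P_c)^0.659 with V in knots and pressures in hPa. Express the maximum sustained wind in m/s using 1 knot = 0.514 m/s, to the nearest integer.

57 m/s

ΔP = 1009 − 925 = 84 mb.
V ≈ 5.99 × 84^0.659 = 5.99 × 18.540 ≈ 111.052 kt.
111.052 × 0.514 ≈ 57.08 m/s → 57 m/s.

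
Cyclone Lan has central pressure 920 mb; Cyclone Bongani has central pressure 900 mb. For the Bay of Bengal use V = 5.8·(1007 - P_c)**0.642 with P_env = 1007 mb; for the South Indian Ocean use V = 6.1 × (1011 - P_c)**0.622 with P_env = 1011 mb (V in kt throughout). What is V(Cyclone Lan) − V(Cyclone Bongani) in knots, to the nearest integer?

-12 kt

Cyclone Lan: ΔP = 87; V ≈ 5.8 × 87^0.642 ≈ 102.00 kt.
Cyclone Bongani: ΔP = 111; V ≈ 6.1 × 111^0.622 ≈ 114.16 kt.
Difference ≈ 102.00 − 114.16 = -12.16 → -12 kt.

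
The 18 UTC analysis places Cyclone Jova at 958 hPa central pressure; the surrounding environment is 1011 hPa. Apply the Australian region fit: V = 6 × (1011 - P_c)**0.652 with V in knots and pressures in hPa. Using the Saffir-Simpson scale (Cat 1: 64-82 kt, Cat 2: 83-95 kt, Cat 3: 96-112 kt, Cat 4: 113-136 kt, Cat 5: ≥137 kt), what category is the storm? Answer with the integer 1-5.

1

ΔP = 1011 − 958 = 53 hPa.
V ≈ 6 × 53^0.652 = 6 × 13.31 ≈ 80 kt.
80 kt falls in the Category 1 band.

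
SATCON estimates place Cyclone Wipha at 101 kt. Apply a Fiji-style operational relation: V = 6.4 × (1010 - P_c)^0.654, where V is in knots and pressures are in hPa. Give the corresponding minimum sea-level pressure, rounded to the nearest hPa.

ΔP = (V / 6.4)^(1/0.654) = (101/6.4)^1.529.
101/6.4 = 15.781; 15.781^1.529 ≈ 67.92 hPa.
P_c = 1010 − 67.92 = 942.08 ≈ 942 hPa.

942 hPa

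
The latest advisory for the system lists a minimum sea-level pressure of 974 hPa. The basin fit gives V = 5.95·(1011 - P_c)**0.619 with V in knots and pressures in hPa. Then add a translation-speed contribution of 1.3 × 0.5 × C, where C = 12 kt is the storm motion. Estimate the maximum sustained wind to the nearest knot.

ΔP = 1011 − 974 = 37 hPa.
37^0.619 ≈ 9.348.
V ≈ 5.95 × 9.348 ≈ 55.6 kt.
Translation term: 1.3 × 0.5 × 12 = 7.8 kt.
Corrected V ≈ 63.4 kt → 63 kt.

63 kt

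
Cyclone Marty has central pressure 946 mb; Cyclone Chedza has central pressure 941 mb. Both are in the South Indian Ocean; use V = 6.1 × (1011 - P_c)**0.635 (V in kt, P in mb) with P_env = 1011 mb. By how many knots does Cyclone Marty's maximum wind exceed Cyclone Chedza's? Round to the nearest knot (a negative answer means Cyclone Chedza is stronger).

-4 kt

Cyclone Marty: ΔP = 65; V ≈ 6.1 × 65^0.635 ≈ 86.40 kt.
Cyclone Chedza: ΔP = 70; V ≈ 6.1 × 70^0.635 ≈ 90.57 kt.
Difference ≈ 86.40 − 90.57 = -4.17 → -4 kt.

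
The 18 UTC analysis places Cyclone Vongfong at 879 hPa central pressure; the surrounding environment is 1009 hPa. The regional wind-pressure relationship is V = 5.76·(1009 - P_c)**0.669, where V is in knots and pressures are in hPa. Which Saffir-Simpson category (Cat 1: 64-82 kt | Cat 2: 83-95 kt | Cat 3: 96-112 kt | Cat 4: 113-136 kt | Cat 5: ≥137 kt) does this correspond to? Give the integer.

ΔP = 1009 − 879 = 130 hPa.
V ≈ 5.76 × 130^0.669 = 5.76 × 25.96 ≈ 150 kt.
150 kt falls in the Category 5 band.

5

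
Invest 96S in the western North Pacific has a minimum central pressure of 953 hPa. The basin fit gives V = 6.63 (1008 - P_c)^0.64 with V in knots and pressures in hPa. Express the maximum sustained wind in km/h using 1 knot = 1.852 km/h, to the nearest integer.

ΔP = 1008 − 953 = 55 hPa.
V ≈ 6.63 × 55^0.64 = 6.63 × 12.997 ≈ 86.168 kt.
86.168 × 1.852 ≈ 159.58 km/h → 160 km/h.

160 km/h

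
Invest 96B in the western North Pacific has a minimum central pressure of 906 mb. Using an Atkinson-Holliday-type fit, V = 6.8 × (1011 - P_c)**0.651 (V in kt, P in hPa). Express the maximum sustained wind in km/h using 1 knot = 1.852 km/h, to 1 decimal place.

260.6 km/h

ΔP = 1011 − 906 = 105 mb.
V ≈ 6.8 × 105^0.651 = 6.8 × 20.692 ≈ 140.703 kt.
140.703 × 1.852 ≈ 260.58 km/h → 260.6 km/h.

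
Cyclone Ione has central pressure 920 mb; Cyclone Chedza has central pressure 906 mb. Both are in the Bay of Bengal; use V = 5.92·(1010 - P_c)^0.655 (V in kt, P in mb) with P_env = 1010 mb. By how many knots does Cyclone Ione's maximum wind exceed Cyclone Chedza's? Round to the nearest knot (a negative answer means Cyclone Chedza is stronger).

-11 kt

Cyclone Ione: ΔP = 90; V ≈ 5.92 × 90^0.655 ≈ 112.81 kt.
Cyclone Chedza: ΔP = 104; V ≈ 5.92 × 104^0.655 ≈ 124.02 kt.
Difference ≈ 112.81 − 124.02 = -11.21 → -11 kt.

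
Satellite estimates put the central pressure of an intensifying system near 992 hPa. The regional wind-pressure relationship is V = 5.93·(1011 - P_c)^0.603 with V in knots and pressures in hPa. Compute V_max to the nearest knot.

ΔP = 1011 − 992 = 19 hPa.
19^0.603 ≈ 5.903.
V ≈ 5.93 × 5.903 ≈ 35.0 kt.

35 kt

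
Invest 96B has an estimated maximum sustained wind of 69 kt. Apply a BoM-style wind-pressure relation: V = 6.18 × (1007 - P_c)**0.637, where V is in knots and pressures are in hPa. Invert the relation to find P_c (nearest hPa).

963 hPa

ΔP = (V / 6.18)^(1/0.637) = (69/6.18)^1.570.
69/6.18 = 11.165; 11.165^1.570 ≈ 44.16 hPa.
P_c = 1007 − 44.16 = 962.84 ≈ 963 hPa.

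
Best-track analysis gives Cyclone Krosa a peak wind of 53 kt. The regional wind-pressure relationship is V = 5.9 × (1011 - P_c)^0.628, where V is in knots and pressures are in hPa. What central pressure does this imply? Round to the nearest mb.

978 mb

ΔP = (V / 5.9)^(1/0.628) = (53/5.9)^1.592.
53/5.9 = 8.983; 8.983^1.592 ≈ 32.98 mb.
P_c = 1011 − 32.98 = 978.02 ≈ 978 mb.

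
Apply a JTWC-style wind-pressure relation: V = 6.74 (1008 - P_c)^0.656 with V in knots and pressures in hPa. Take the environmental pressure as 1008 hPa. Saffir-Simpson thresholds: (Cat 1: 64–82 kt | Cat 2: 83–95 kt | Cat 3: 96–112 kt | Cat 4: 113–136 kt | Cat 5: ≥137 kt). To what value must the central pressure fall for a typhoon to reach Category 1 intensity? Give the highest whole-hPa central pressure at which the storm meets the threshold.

977 hPa

Category 1 begins at V = 64 kt.
Required ΔP = (64/6.74)^(1/0.656) = 9.496^1.524 ≈ 30.91 hPa.
P_c ≤ 1008 − 30.91 = 977.09, so the highest integer P_c is 977 hPa.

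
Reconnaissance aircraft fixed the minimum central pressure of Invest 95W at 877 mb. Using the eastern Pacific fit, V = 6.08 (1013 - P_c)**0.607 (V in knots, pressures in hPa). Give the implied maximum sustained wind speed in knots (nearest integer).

ΔP = 1013 − 877 = 136 mb.
136^0.607 ≈ 19.727.
V ≈ 6.08 × 19.727 ≈ 119.9 kt.

120 kt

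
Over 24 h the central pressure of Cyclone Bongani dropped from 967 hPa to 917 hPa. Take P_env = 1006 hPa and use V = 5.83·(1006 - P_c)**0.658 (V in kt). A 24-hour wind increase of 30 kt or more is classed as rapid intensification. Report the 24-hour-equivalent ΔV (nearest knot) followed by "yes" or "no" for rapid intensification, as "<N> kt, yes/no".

47 kt, yes

V₁: ΔP = 39, V ≈ 5.83 × 39^0.658 ≈ 64.95 kt.
V₂: ΔP = 89, V ≈ 5.83 × 89^0.658 ≈ 111.78 kt.
ΔV over 24 h = 46.83 kt → 24 h equivalent = 46.83 × 24/24 ≈ 46.83 kt.
47 kt ≥ 30 kt ⇒ rapid intensification.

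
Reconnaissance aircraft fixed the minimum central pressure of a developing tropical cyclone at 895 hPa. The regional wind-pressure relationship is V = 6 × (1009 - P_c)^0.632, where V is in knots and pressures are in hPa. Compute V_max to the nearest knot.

120 kt

ΔP = 1009 − 895 = 114 hPa.
114^0.632 ≈ 19.951.
V ≈ 6 × 19.951 ≈ 119.7 kt.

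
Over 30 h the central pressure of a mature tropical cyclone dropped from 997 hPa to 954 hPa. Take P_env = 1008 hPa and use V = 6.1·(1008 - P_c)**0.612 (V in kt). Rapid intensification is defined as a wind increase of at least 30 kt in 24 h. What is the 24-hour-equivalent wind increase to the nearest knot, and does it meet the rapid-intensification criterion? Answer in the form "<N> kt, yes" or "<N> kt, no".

35 kt, yes

V₁: ΔP = 11, V ≈ 6.1 × 11^0.612 ≈ 26.46 kt.
V₂: ΔP = 54, V ≈ 6.1 × 54^0.612 ≈ 70.07 kt.
ΔV over 30 h = 43.61 kt → 24 h equivalent = 43.61 × 24/30 ≈ 34.89 kt.
35 kt ≥ 30 kt ⇒ rapid intensification.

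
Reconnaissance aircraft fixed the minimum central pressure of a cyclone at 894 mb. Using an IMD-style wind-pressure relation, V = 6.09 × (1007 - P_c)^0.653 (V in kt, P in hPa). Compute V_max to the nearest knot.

133 kt

ΔP = 1007 − 894 = 113 mb.
113^0.653 ≈ 21.911.
V ≈ 6.09 × 21.911 ≈ 133.4 kt.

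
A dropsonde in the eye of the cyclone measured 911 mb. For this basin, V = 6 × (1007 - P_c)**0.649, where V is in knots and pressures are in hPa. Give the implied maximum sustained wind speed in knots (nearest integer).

116 kt

ΔP = 1007 − 911 = 96 mb.
96^0.649 ≈ 19.342.
V ≈ 6 × 19.342 ≈ 116.1 kt.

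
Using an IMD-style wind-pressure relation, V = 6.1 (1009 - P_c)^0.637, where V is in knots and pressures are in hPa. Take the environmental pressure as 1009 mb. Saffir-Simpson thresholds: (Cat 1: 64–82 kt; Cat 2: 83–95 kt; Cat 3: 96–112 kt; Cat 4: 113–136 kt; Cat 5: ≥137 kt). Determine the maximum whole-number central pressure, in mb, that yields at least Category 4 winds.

Category 4 begins at V = 113 kt.
Required ΔP = (113/6.1)^(1/0.637) = 18.525^1.570 ≈ 97.77 mb.
P_c ≤ 1009 − 97.77 = 911.23, so the highest integer P_c is 911 mb.

911 mb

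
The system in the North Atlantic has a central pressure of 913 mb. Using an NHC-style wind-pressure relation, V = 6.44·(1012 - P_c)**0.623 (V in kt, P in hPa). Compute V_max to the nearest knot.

ΔP = 1012 − 913 = 99 mb.
99^0.623 ≈ 17.510.
V ≈ 6.44 × 17.510 ≈ 112.8 kt.

113 kt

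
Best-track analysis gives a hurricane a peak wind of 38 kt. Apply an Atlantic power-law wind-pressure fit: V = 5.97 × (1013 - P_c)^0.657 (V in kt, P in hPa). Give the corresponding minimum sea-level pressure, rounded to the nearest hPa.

996 hPa

ΔP = (V / 5.97)^(1/0.657) = (38/5.97)^1.522.
38/5.97 = 6.365; 6.365^1.522 ≈ 16.73 hPa.
P_c = 1013 − 16.73 = 996.27 ≈ 996 hPa.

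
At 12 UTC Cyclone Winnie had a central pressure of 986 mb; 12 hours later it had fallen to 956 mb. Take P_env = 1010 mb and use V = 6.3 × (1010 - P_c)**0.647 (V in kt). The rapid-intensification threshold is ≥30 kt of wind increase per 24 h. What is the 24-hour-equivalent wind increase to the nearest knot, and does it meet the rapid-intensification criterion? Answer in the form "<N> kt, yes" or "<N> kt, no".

68 kt, yes

V₁: ΔP = 24, V ≈ 6.3 × 24^0.647 ≈ 49.24 kt.
V₂: ΔP = 54, V ≈ 6.3 × 54^0.647 ≈ 83.21 kt.
ΔV over 12 h = 33.97 kt → 24 h equivalent = 33.97 × 24/12 ≈ 67.94 kt.
68 kt ≥ 30 kt ⇒ rapid intensification.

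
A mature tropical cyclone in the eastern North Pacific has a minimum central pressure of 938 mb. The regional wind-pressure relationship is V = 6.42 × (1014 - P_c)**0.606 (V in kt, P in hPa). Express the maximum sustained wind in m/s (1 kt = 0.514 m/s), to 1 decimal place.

ΔP = 1014 − 938 = 76 mb.
V ≈ 6.42 × 76^0.606 = 6.42 × 13.797 ≈ 88.574 kt.
88.574 × 0.514 ≈ 45.53 m/s → 45.5 m/s.

45.5 m/s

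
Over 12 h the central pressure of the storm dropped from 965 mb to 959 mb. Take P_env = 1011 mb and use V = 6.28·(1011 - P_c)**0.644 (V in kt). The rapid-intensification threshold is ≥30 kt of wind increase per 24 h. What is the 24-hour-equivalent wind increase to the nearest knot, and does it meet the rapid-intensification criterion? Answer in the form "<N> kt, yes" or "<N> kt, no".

12 kt, no

V₁: ΔP = 46, V ≈ 6.28 × 46^0.644 ≈ 73.92 kt.
V₂: ΔP = 52, V ≈ 6.28 × 52^0.644 ≈ 80.00 kt.
ΔV over 12 h = 6.08 kt → 24 h equivalent = 6.08 × 24/12 ≈ 12.16 kt.
12 kt < 30 kt ⇒ not rapid intensification.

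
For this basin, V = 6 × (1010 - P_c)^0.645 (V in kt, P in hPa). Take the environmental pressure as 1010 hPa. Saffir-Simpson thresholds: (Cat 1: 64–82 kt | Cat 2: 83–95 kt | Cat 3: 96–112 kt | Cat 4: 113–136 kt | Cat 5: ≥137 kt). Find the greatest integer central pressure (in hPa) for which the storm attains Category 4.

915 hPa

Category 4 begins at V = 113 kt.
Required ΔP = (113/6)^(1/0.645) = 18.833^1.550 ≈ 94.76 hPa.
P_c ≤ 1010 − 94.76 = 915.24, so the highest integer P_c is 915 hPa.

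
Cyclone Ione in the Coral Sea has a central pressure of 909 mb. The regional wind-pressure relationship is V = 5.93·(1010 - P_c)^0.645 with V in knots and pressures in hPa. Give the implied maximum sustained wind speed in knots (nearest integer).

ΔP = 1010 − 909 = 101 mb.
101^0.645 ≈ 19.624.
V ≈ 5.93 × 19.624 ≈ 116.4 kt.

116 kt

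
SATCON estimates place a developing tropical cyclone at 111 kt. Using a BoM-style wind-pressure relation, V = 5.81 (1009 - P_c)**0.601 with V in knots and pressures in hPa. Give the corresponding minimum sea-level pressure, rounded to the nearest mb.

874 mb

ΔP = (V / 5.81)^(1/0.601) = (111/5.81)^1.664.
111/5.81 = 19.105; 19.105^1.664 ≈ 135.42 mb.
P_c = 1009 − 135.42 = 873.58 ≈ 874 mb.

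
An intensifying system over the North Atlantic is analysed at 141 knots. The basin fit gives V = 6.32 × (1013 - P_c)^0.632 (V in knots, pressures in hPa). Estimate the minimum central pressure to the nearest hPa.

ΔP = (V / 6.32)^(1/0.632) = (141/6.32)^1.582.
141/6.32 = 22.310; 22.310^1.582 ≈ 136.05 hPa.
P_c = 1013 − 136.05 = 876.95 ≈ 877 hPa.

877 hPa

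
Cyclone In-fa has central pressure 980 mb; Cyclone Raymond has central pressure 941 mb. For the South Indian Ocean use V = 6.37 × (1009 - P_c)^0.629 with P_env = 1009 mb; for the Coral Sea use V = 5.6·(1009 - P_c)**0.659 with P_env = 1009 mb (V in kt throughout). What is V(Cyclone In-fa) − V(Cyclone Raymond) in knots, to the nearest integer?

Cyclone In-fa: ΔP = 29; V ≈ 6.37 × 29^0.629 ≈ 52.96 kt.
Cyclone Raymond: ΔP = 68; V ≈ 5.6 × 68^0.659 ≈ 90.33 kt.
Difference ≈ 52.96 − 90.33 = -37.37 → -37 kt.

-37 kt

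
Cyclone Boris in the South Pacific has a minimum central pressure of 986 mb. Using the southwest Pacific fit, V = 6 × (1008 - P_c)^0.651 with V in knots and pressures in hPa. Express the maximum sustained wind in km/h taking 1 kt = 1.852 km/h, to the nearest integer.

83 km/h

ΔP = 1008 − 986 = 22 mb.
V ≈ 6 × 22^0.651 = 6 × 7.480 ≈ 44.882 kt.
44.882 × 1.852 ≈ 83.12 km/h → 83 km/h.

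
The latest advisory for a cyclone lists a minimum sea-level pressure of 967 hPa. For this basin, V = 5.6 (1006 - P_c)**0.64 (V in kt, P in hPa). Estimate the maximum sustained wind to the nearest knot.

ΔP = 1006 − 967 = 39 hPa.
39^0.64 ≈ 10.430.
V ≈ 5.6 × 10.430 ≈ 58.4 kt.

58 kt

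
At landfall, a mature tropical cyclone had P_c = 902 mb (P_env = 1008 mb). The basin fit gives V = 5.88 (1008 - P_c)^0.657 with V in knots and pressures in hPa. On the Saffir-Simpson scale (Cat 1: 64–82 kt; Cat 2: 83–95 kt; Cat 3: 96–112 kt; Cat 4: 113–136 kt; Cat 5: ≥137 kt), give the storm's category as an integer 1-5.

4

ΔP = 1008 − 902 = 106 mb.
V ≈ 5.88 × 106^0.657 = 5.88 × 21.41 ≈ 126 kt.
126 kt falls in the Category 4 band.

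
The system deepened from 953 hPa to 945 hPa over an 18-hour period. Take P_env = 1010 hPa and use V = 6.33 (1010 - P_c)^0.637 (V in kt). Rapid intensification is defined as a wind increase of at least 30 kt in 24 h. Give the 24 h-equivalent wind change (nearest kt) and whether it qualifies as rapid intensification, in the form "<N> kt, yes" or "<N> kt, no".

V₁: ΔP = 57, V ≈ 6.33 × 57^0.637 ≈ 83.16 kt.
V₂: ΔP = 65, V ≈ 6.33 × 65^0.637 ≈ 90.41 kt.
ΔV over 18 h = 7.25 kt → 24 h equivalent = 7.25 × 24/18 ≈ 9.67 kt.
10 kt < 30 kt ⇒ not rapid intensification.

10 kt, no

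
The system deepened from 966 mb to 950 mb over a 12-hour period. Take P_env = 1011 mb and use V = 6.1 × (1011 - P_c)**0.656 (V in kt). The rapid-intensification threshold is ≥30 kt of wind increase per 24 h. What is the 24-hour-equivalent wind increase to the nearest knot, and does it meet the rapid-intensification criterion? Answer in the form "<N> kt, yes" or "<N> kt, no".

33 kt, yes

V₁: ΔP = 45, V ≈ 6.1 × 45^0.656 ≈ 74.10 kt.
V₂: ΔP = 61, V ≈ 6.1 × 61^0.656 ≈ 90.47 kt.
ΔV over 12 h = 16.37 kt → 24 h equivalent = 16.37 × 24/12 ≈ 32.74 kt.
33 kt ≥ 30 kt ⇒ rapid intensification.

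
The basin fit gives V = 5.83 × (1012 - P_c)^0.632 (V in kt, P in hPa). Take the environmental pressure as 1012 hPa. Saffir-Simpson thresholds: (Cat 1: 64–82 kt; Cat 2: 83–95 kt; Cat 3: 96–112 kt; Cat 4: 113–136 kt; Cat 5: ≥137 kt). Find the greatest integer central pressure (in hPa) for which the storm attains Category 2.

Category 2 begins at V = 83 kt.
Required ΔP = (83/5.83)^(1/0.632) = 14.237^1.582 ≈ 66.84 hPa.
P_c ≤ 1012 − 66.84 = 945.16, so the highest integer P_c is 945 hPa.

945 hPa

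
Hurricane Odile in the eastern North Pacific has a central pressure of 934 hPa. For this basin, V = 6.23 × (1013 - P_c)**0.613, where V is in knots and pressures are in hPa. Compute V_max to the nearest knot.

91 kt

ΔP = 1013 − 934 = 79 hPa.
79^0.613 ≈ 14.563.
V ≈ 6.23 × 14.563 ≈ 90.7 kt.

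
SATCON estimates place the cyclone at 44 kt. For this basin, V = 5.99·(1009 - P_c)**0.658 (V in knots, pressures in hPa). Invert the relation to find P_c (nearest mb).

988 mb

ΔP = (V / 5.99)^(1/0.658) = (44/5.99)^1.520.
44/5.99 = 7.346; 7.346^1.520 ≈ 20.71 mb.
P_c = 1009 − 20.71 = 988.29 ≈ 988 mb.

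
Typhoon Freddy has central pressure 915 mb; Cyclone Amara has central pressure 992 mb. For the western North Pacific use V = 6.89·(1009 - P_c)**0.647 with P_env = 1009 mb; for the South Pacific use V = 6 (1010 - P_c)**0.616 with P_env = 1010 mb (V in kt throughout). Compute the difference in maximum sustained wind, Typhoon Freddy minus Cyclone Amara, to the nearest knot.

95 kt

Typhoon Freddy: ΔP = 94; V ≈ 6.89 × 94^0.647 ≈ 130.27 kt.
Cyclone Amara: ΔP = 18; V ≈ 6 × 18^0.616 ≈ 35.60 kt.
Difference ≈ 130.27 − 35.60 = 94.67 → 95 kt.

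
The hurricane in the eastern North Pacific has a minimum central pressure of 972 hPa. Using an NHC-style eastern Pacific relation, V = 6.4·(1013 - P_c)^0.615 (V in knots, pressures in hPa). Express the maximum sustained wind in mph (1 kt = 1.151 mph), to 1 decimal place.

72.3 mph

ΔP = 1013 − 972 = 41 hPa.
V ≈ 6.4 × 41^0.615 = 6.4 × 9.814 ≈ 62.812 kt.
62.812 × 1.151 ≈ 72.30 mph → 72.3 mph.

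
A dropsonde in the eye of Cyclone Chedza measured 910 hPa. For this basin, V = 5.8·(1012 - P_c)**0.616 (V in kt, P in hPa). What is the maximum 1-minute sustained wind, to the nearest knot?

100 kt

ΔP = 1012 − 910 = 102 hPa.
102^0.616 ≈ 17.270.
V ≈ 5.8 × 17.270 ≈ 100.2 kt.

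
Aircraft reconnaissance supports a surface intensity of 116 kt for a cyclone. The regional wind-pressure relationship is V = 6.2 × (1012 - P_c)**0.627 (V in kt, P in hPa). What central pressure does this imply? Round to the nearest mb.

905 mb

ΔP = (V / 6.2)^(1/0.627) = (116/6.2)^1.595.
116/6.2 = 18.710; 18.710^1.595 ≈ 106.86 mb.
P_c = 1012 − 106.86 = 905.14 ≈ 905 mb.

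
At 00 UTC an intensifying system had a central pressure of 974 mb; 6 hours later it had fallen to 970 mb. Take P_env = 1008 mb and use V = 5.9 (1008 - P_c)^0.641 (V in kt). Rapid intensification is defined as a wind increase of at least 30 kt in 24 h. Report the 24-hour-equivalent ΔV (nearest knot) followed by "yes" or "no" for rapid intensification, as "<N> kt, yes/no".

V₁: ΔP = 34, V ≈ 5.9 × 34^0.641 ≈ 56.56 kt.
V₂: ΔP = 38, V ≈ 5.9 × 38^0.641 ≈ 60.74 kt.
ΔV over 6 h = 4.18 kt → 24 h equivalent = 4.18 × 24/6 ≈ 16.72 kt.
17 kt < 30 kt ⇒ not rapid intensification.

17 kt, no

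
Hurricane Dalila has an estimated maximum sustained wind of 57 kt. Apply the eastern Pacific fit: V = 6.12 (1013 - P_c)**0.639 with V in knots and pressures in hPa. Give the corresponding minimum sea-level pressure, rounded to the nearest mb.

ΔP = (V / 6.12)^(1/0.639) = (57/6.12)^1.565.
57/6.12 = 9.314; 9.314^1.565 ≈ 32.86 mb.
P_c = 1013 − 32.86 = 980.14 ≈ 980 mb.

980 mb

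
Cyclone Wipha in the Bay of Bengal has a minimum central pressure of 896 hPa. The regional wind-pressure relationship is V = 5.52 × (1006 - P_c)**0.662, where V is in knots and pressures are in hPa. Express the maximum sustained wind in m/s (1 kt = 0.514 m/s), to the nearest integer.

ΔP = 1006 − 896 = 110 hPa.
V ≈ 5.52 × 110^0.662 = 5.52 × 22.460 ≈ 123.977 kt.
123.977 × 0.514 ≈ 63.72 m/s → 64 m/s.

64 m/s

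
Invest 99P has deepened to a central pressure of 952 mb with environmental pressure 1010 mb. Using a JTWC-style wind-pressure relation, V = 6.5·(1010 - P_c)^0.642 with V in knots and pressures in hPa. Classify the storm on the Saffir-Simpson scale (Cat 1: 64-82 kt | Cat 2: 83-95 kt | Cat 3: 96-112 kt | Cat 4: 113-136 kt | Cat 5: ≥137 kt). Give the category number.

2

ΔP = 1010 − 952 = 58 mb.
V ≈ 6.5 × 58^0.642 = 6.5 × 13.56 ≈ 88 kt.
88 kt falls in the Category 2 band.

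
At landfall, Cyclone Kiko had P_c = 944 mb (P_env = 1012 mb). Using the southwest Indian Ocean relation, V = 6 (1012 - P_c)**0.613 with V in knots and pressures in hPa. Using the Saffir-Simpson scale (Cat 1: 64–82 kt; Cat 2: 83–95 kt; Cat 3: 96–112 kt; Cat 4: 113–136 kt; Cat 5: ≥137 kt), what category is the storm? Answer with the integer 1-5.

1

ΔP = 1012 − 944 = 68 mb.
V ≈ 6 × 68^0.613 = 6 × 13.28 ≈ 80 kt.
80 kt falls in the Category 1 band.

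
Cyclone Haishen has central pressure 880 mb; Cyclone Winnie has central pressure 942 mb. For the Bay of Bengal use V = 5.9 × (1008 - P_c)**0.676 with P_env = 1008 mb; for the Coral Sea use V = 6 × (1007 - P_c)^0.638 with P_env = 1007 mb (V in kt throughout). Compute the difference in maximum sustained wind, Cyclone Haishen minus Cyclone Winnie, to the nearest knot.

71 kt

Cyclone Haishen: ΔP = 128; V ≈ 5.9 × 128^0.676 ≈ 156.79 kt.
Cyclone Winnie: ΔP = 65; V ≈ 6 × 65^0.638 ≈ 86.06 kt.
Difference ≈ 156.79 − 86.06 = 70.73 → 71 kt.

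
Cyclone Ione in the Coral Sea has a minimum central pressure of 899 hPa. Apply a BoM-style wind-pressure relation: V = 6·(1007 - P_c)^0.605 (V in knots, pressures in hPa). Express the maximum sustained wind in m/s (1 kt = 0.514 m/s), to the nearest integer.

ΔP = 1007 − 899 = 108 hPa.
V ≈ 6 × 108^0.605 = 6 × 16.991 ≈ 101.947 kt.
101.947 × 0.514 ≈ 52.40 m/s → 52 m/s.

52 m/s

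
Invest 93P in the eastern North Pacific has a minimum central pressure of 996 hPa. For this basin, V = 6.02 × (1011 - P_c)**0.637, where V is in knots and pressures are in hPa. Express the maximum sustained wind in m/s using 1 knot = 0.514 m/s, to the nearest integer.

ΔP = 1011 − 996 = 15 hPa.
V ≈ 6.02 × 15^0.637 = 6.02 × 5.613 ≈ 33.788 kt.
33.788 × 0.514 ≈ 17.37 m/s → 17 m/s.

17 m/s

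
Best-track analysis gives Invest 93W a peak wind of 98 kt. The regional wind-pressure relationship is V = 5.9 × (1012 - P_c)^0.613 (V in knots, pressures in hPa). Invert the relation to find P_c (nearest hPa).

914 hPa

ΔP = (V / 5.9)^(1/0.613) = (98/5.9)^1.631.
98/5.9 = 16.610; 16.610^1.631 ≈ 97.91 hPa.
P_c = 1012 − 97.91 = 914.09 ≈ 914 hPa.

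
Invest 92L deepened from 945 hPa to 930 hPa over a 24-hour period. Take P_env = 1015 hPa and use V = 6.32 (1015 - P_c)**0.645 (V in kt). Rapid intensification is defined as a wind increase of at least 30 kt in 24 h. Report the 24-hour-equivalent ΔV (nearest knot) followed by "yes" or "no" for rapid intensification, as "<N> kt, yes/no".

13 kt, no

V₁: ΔP = 70, V ≈ 6.32 × 70^0.645 ≈ 97.91 kt.
V₂: ΔP = 85, V ≈ 6.32 × 85^0.645 ≈ 110.97 kt.
ΔV over 24 h = 13.06 kt → 24 h equivalent = 13.06 × 24/24 ≈ 13.06 kt.
13 kt < 30 kt ⇒ not rapid intensification.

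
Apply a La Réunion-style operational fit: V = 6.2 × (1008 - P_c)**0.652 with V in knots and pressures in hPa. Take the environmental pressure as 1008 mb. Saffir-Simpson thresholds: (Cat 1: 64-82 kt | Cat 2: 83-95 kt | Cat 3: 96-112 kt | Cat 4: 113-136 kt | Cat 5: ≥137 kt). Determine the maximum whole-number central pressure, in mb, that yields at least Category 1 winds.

Category 1 begins at V = 64 kt.
Required ΔP = (64/6.2)^(1/0.652) = 10.323^1.534 ≈ 35.88 mb.
P_c ≤ 1008 − 35.88 = 972.12, so the highest integer P_c is 972 mb.

972 mb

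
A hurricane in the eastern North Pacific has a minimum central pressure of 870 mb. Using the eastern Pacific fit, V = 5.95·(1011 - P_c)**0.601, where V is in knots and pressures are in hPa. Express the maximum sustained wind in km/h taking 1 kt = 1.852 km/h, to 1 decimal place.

ΔP = 1011 − 870 = 141 mb.
V ≈ 5.95 × 141^0.601 = 5.95 × 19.574 ≈ 116.466 kt.
116.466 × 1.852 ≈ 215.69 km/h → 215.7 km/h.

215.7 km/h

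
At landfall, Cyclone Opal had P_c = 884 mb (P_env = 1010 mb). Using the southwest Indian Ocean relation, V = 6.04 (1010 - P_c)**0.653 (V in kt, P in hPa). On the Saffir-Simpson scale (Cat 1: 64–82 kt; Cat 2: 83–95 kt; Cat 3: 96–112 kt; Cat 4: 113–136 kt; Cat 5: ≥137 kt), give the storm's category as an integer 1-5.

5

ΔP = 1010 − 884 = 126 mb.
V ≈ 6.04 × 126^0.653 = 6.04 × 23.53 ≈ 142 kt.
142 kt falls in the Category 5 band.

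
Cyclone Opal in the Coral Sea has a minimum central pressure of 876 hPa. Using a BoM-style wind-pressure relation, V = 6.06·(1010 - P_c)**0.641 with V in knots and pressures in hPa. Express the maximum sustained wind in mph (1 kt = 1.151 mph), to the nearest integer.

ΔP = 1010 − 876 = 134 hPa.
V ≈ 6.06 × 134^0.641 = 6.06 × 23.093 ≈ 139.942 kt.
139.942 × 1.151 ≈ 161.07 mph → 161 mph.

161 mph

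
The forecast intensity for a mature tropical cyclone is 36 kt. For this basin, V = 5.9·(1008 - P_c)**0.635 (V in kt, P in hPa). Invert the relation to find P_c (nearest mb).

991 mb

ΔP = (V / 5.9)^(1/0.635) = (36/5.9)^1.575.
36/5.9 = 6.102; 6.102^1.575 ≈ 17.26 mb.
P_c = 1008 − 17.26 = 990.74 ≈ 991 mb.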